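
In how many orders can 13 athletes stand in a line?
13! = 6227020800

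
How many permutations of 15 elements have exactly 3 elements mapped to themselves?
Choose the 3 fixed points C(15,3) = 455, derange the rest: !12 = Σ_{j=0}^{12} (-1)^j·12!/j! = 479001600 - 479001600 + 239500800 - 79833600 + 19958400 - 3991680 + 665280 - 95040 + 11880 - 1320 + 132 - 12 + 1 = 176214841. Product = 455 × 176214841 = 80177752655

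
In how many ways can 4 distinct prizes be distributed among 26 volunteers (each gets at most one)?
P(26,4) = 26!/(26-4)! = 358800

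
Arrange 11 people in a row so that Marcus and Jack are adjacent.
Treat as block: (11-1)! × 2! = 3628800 × 2 = 7257600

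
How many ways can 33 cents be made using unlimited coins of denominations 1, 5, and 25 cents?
Coefficient of x^33 in 1/(1-x^1) · 1/(1-x^5) · 1/(1-x^25). Case on j = number of 25-cent coins (j = 0..1); remainder r = 33 - 25j is made from {1,5} in ⌊r/5⌋+1 ways. r = 33, 8 → 7 + 2 = 9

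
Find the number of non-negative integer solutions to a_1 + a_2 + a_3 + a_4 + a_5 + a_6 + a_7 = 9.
C(9+7-1, 7-1) = C(15, 6) = 5005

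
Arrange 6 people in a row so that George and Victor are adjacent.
Treat as block: (6-1)! × 2! = 120 × 2 = 240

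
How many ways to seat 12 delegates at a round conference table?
Circular: fix one position, arrange the rest. (12-1)! = 39916800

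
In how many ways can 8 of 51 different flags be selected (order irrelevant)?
C(51,8) = 51!/(8!×43!) = 636763050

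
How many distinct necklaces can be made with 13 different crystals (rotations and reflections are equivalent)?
(13-1)!/2 = 479001600/2 = 239500800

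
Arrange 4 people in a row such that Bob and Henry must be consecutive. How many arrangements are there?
Treat the 2 as one block: (4-2+1)! × 2! = 6 × 2 = 12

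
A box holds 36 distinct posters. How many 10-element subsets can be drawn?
C(36,10) = 36!/(10!×26!) = 254186856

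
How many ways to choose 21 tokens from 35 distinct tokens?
C(35,21) = 35!/(21!×14!) = 2319959400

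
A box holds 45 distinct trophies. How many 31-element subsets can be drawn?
C(45,31) = 45!/(31!×14!) = 166871334960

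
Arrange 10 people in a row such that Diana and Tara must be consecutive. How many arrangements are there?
Treat the 2 as one block: (10-2+1)! × 2! = 362880 × 2 = 725760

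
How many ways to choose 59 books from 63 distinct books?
C(63,59) = 63!/(59!×4!) = 595665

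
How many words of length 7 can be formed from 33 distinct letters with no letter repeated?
P(33,7) = 33!/(33-7)! = 21531121920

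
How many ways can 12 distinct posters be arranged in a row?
12! = 479001600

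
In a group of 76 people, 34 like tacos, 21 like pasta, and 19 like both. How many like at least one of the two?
|A∪B| = |A| + |B| - |A∩B| = 34 + 21 - 19 = 36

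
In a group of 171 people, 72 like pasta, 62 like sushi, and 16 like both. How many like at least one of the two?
|A∪B| = |A| + |B| - |A∩B| = 72 + 62 - 16 = 118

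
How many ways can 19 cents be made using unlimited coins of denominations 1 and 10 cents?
Coefficient of x^19 in 1/(1-x^1) · 1/(1-x^10). Use j coins of 10 for j = 0..⌊19/10⌋ = 1, the rest in 1s: 1 + 1 = 2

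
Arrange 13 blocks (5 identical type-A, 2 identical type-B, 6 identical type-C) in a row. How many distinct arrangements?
13! / (5! × 2! × 6!) = 36036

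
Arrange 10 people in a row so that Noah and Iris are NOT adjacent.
Total - adjacent = 10! - (10-1)!×2 = 3628800 - 725760 = 2903040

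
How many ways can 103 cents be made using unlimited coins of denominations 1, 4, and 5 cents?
Coefficient of x^103 in 1/(1-x^1) · 1/(1-x^4) · 1/(1-x^5). Case on j = number of 5-cent coins (j = 0..20); remainder r = 103 - 5j is made from {1,4} in ⌊r/4⌋+1 ways. r = 103, 98, 93, 88, 83, 78, 73, 68, 63, 58, 53, 48, 43, 38, 33, 28, 23, 18, 13, 8, 3 → 26 + 25 + 24 + 23 + 21 + 20 + 19 + 18 + 16 + 15 + 14 + 13 + 11 + 10 + 9 + 8 + 6 + 5 + 4 + 3 + 1 = 291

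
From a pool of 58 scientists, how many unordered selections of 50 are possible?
C(58,50) = 58!/(50!×8!) = 1916797311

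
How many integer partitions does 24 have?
Pentagonal recurrence p(n) = p(n-1) + p(n-2) - p(n-5) - p(n-7) + p(n-12) + p(n-15) - ... gives p(0..23) = 1, 1, 2, 3, 5, 7, 11, 15, 22, 30, 42, 56, 77, 101, 135, 176, 231, 297, 385, 490, 627, 792, 1002, 1255. p(24) = p(23) + p(22) - p(19) - p(17) + p(12) + p(9) - p(2) = 1255 + 1002 - 490 - 297 + 77 + 30 - 2 = 1575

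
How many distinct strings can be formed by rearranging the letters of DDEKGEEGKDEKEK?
14! / (5! × 2! × 3! × 4!) = 2522520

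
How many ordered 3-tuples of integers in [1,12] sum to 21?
Coefficient of x^21 in (x + x² + ... + x^12)^3. By inclusion-exclusion on dice exceeding 12: Σ_j (-1)^j C(3,j)·C(21-1-12j, 2) = C(3,0)·C(20,2) - C(3,1)·C(8,2) = 1·190 - 3·28 = 106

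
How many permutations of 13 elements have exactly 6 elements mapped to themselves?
Choose the 6 fixed points C(13,6) = 1716, derange the rest: !7 = Σ_{j=0}^{7} (-1)^j·7!/j! = 5040 - 5040 + 2520 - 840 + 210 - 42 + 7 - 1 = 1854. Product = 1716 × 1854 = 3181464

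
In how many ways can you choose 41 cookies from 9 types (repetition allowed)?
C(41+9-1, 9-1) = C(49, 8) = 450978066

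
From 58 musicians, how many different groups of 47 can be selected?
C(58,47) = 58!/(47!×11!) = 227692286640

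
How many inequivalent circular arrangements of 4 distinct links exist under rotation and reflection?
(4-1)!/2 = 6/2 = 3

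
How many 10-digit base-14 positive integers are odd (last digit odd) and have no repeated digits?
Last∈{1,3,5,7,9,11,13}. Last=0: 0. Last nonzero: 7×12×P(12,8) = 1676505600. Total = 1676505600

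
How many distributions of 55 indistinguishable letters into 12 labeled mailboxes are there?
C(55+12-1, 12-1) = C(66, 11) = 1074082795968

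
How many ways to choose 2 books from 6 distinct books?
C(6,2) = 6!/(2!×4!) = 15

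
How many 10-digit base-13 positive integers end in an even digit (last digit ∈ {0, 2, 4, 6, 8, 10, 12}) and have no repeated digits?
Last∈{0,2,4,6,8,10,12}. Last=0: 79833600. Last nonzero: 6×11×P(11,8) = 439084800. Total = 518918400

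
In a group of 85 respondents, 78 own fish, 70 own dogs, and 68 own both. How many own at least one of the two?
|A∪B| = |A| + |B| - |A∩B| = 78 + 70 - 68 = 80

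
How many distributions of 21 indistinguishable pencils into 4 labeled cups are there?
C(21+4-1, 4-1) = C(24, 3) = 2024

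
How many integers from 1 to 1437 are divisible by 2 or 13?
⌊1437/2⌋ + ⌊1437/13⌋ - ⌊1437/26⌋ = 718 + 110 - 55 = 773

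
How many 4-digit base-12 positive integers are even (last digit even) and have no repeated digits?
Last∈{0,2,4,6,8,10}. Last=0: 990. Last nonzero: 5×10×P(10,2) = 4500. Total = 5490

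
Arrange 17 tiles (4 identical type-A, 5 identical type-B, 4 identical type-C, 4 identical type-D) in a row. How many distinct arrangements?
17! / (4! × 5! × 4! × 4!) = 214414200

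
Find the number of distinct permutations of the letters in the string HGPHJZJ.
7! / (2! × 1! × 1! × 1! × 2!) = 1260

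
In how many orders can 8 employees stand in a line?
8! = 40320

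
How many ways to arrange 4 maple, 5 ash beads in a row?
9! / (4! × 5!) = 126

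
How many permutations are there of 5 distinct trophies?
5! = 120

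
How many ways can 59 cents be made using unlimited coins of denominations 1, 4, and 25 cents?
Coefficient of x^59 in 1/(1-x^1) · 1/(1-x^4) · 1/(1-x^25). Case on j = number of 25-cent coins (j = 0..2); remainder r = 59 - 25j is made from {1,4} in ⌊r/4⌋+1 ways. r = 59, 34, 9 → 15 + 9 + 3 = 27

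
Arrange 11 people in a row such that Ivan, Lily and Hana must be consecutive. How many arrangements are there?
Treat the 3 as one block: (11-3+1)! × 3! = 362880 × 6 = 2177280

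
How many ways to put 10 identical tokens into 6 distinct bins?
C(10+6-1, 6-1) = C(15, 5) = 3003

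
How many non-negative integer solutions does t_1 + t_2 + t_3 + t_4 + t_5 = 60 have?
C(60+5-1, 5-1) = C(64, 4) = 635376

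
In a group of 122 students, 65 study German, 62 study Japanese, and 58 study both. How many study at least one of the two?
|A∪B| = |A| + |B| - |A∩B| = 65 + 62 - 58 = 69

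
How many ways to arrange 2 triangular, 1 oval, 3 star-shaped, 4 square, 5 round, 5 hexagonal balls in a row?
20! / (2! × 1! × 3! × 4! × 5! × 5!) = 586637251200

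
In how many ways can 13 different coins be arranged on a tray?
13! = 6227020800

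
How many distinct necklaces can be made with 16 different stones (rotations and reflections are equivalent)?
(16-1)!/2 = 1307674368000/2 = 653837184000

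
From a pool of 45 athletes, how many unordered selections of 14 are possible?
C(45,14) = 45!/(14!×31!) = 166871334960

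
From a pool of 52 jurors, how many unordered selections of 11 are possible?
C(52,11) = 52!/(11!×41!) = 60403728840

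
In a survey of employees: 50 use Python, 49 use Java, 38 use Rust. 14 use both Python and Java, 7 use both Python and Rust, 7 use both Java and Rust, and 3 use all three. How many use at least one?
|A∪B∪C| = 50+49+38-14-7-7+3 = 112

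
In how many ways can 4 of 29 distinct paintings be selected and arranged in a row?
P(29,4) = 29!/(29-4)! = 570024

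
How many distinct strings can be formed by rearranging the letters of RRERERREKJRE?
12! / (1! × 6! × 1! × 4!) = 27720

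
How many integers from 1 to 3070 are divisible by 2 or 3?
⌊3070/2⌋ + ⌊3070/3⌋ - ⌊3070/6⌋ = 1535 + 1023 - 511 = 2047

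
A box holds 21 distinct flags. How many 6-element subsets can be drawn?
C(21,6) = 21!/(6!×15!) = 54264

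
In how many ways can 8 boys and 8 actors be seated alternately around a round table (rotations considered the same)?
Fix one of the boys: (8-1)! ways for the remaining boys, × 8! ways for the actors = 5040 × 40320 = 203212800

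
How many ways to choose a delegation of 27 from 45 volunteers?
C(45,27) = 45!/(27!×18!) = 1715884494940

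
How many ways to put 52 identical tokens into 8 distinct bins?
C(52+8-1, 8-1) = C(59, 7) = 341149446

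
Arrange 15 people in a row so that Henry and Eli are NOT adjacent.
Total - adjacent = 15! - (15-1)!×2 = 1307674368000 - 174356582400 = 1133317785600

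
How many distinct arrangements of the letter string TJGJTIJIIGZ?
11! / (3! × 2! × 2! × 1! × 3!) = 277200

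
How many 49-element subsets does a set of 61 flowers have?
C(61,49) = 61!/(49!×12!) = 1742058970275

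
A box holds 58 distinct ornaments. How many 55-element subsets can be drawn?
C(58,55) = 58!/(55!×3!) = 30856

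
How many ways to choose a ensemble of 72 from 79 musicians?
C(79,72) = 79!/(72!×7!) = 2898753715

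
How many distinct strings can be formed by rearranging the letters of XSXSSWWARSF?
11! / (1! × 2! × 2! × 4! × 1! × 1!) = 415800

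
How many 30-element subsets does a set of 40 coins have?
C(40,30) = 40!/(30!×10!) = 847660528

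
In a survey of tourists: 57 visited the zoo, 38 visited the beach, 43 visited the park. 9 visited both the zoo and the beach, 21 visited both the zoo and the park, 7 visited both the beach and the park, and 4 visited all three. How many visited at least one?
|A∪B∪C| = 57+38+43-9-21-7+4 = 105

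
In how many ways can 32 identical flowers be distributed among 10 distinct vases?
C(32+10-1, 10-1) = C(41, 9) = 350343565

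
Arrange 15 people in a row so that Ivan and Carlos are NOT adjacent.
Total - adjacent = 15! - (15-1)!×2 = 1307674368000 - 174356582400 = 1133317785600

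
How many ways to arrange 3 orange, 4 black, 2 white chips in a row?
9! / (3! × 4! × 2!) = 1260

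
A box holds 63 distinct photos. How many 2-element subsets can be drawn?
C(63,2) = 63!/(2!×61!) = 1953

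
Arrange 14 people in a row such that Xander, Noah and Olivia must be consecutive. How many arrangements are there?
Treat the 3 as one block: (14-3+1)! × 3! = 479001600 × 6 = 2874009600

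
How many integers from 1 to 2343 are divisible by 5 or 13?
⌊2343/5⌋ + ⌊2343/13⌋ - ⌊2343/65⌋ = 468 + 180 - 36 = 612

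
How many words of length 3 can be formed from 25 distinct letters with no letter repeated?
P(25,3) = 25!/(25-3)! = 13800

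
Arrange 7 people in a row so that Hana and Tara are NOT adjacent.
Total - adjacent = 7! - (7-1)!×2 = 5040 - 1440 = 3600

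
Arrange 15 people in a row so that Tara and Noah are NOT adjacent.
Total - adjacent = 15! - (15-1)!×2 = 1307674368000 - 174356582400 = 1133317785600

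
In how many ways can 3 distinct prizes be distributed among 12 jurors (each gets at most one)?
P(12,3) = 12!/(12-3)! = 1320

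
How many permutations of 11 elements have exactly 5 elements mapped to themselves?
Choose the 5 fixed points C(11,5) = 462, derange the rest: !6 = Σ_{j=0}^{6} (-1)^j·6!/j! = 720 - 720 + 360 - 120 + 30 - 6 + 1 = 265. Product = 462 × 265 = 122430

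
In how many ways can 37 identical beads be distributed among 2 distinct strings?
C(37+2-1, 2-1) = C(38, 1) = 38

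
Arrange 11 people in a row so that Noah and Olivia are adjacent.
Treat as block: (11-1)! × 2! = 3628800 × 2 = 7257600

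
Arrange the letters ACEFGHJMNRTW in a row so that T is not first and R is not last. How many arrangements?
By inclusion-exclusion: 12! - 2×(12-1)! + (12-2)! = 479001600 - 79833600 + 3628800 = 402796800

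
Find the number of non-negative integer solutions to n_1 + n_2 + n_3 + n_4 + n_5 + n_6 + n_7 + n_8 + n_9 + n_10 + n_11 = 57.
C(57+11-1, 11-1) = C(67, 10) = 247994680648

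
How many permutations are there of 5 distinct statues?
5! = 120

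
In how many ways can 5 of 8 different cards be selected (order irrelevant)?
C(8,5) = 8!/(5!×3!) = 56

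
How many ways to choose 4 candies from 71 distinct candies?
C(71,4) = 71!/(4!×67!) = 971635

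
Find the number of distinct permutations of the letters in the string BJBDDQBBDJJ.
11! / (4! × 1! × 3! × 3!) = 46200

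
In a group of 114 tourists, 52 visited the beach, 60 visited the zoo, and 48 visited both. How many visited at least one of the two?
|A∪B| = |A| + |B| - |A∩B| = 52 + 60 - 48 = 64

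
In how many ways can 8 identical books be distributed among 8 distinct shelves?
C(8+8-1, 8-1) = C(15, 7) = 6435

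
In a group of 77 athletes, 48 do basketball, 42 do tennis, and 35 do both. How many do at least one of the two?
|A∪B| = |A| + |B| - |A∩B| = 48 + 42 - 35 = 55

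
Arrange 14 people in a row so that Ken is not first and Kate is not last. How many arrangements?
By inclusion-exclusion: 14! - 2×(14-1)! + (14-2)! = 87178291200 - 12454041600 + 479001600 = 75203251200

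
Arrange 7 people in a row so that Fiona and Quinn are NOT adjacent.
Total - adjacent = 7! - (7-1)!×2 = 5040 - 1440 = 3600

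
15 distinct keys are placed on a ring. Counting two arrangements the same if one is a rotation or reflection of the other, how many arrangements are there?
(15-1)!/2 = 87178291200/2 = 43589145600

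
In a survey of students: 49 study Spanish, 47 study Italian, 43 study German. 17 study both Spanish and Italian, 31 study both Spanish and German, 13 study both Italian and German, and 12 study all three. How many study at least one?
|A∪B∪C| = 49+47+43-17-31-13+12 = 90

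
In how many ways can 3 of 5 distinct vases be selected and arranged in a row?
P(5,3) = 5!/(5-3)! = 60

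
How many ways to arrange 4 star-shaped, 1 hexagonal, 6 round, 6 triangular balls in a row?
17! / (4! × 1! × 6! × 6!) = 28588560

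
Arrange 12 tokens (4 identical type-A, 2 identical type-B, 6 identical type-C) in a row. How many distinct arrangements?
12! / (4! × 2! × 6!) = 13860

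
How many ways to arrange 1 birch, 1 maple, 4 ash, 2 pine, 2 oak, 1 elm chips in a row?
11! / (1! × 1! × 4! × 2! × 2! × 1!) = 415800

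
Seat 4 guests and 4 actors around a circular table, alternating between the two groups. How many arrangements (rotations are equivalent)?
Fix one of the guests: (4-1)! ways for the remaining guests, × 4! ways for the actors = 6 × 24 = 144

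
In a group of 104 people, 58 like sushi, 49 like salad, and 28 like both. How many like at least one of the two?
|A∪B| = |A| + |B| - |A∩B| = 58 + 49 - 28 = 79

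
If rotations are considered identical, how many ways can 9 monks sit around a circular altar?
Circular: fix one position, arrange the rest. (9-1)! = 40320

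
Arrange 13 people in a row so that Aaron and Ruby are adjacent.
Treat as block: (13-1)! × 2! = 479001600 × 2 = 958003200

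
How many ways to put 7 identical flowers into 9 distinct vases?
C(7+9-1, 9-1) = C(15, 8) = 6435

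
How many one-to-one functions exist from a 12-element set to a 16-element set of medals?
P(16,12) = 16!/(16-12)! = 871782912000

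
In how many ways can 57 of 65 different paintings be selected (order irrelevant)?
C(65,57) = 65!/(57!×8!) = 5047381560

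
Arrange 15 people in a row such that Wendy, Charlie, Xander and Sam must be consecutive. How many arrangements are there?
Treat the 4 as one block: (15-4+1)! × 4! = 479001600 × 24 = 11496038400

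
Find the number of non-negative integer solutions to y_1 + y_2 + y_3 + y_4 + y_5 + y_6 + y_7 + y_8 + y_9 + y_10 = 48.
C(48+10-1, 10-1) = C(57, 9) = 8996462475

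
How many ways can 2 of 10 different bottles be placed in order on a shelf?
P(10,2) = 10!/(10-2)! = 90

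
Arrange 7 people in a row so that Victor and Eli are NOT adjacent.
Total - adjacent = 7! - (7-1)!×2 = 5040 - 1440 = 3600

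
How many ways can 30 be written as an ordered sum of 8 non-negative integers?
C(30+8-1, 8-1) = C(37, 7) = 10295472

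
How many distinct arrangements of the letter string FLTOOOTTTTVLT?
13! / (3! × 1! × 6! × 2! × 1!) = 720720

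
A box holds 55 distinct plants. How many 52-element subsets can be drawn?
C(55,52) = 55!/(52!×3!) = 26235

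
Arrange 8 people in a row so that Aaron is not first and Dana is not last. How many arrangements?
By inclusion-exclusion: 8! - 2×(8-1)! + (8-2)! = 40320 - 10080 + 720 = 30960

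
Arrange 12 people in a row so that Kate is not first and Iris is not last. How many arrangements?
By inclusion-exclusion: 12! - 2×(12-1)! + (12-2)! = 479001600 - 79833600 + 3628800 = 402796800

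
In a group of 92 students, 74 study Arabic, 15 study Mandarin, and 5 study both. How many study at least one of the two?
|A∪B| = |A| + |B| - |A∩B| = 74 + 15 - 5 = 84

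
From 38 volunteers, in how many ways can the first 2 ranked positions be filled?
P(38,2) = 38!/(38-2)! = 1406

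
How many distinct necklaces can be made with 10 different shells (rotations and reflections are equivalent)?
(10-1)!/2 = 362880/2 = 181440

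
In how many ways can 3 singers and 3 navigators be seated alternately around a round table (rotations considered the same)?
Fix one of the singers: (3-1)! ways for the remaining singers, × 3! ways for the navigators = 2 × 6 = 12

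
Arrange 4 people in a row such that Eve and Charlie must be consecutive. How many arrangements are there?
Treat the 2 as one block: (4-2+1)! × 2! = 6 × 2 = 12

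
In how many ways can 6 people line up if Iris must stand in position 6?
Fix one position: (6-1)! = 120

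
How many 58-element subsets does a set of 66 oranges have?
C(66,58) = 66!/(58!×8!) = 5743572120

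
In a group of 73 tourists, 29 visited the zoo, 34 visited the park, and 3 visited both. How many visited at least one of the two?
|A∪B| = |A| + |B| - |A∩B| = 29 + 34 - 3 = 60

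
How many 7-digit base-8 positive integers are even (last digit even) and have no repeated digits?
Last∈{0,2,4,6}. Last=0: 5040. Last nonzero: 3×6×P(6,5) = 12960. Total = 18000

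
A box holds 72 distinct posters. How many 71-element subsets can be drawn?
C(72,71) = 72!/(71!×1!) = 72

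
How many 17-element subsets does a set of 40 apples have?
C(40,17) = 40!/(17!×23!) = 88732378800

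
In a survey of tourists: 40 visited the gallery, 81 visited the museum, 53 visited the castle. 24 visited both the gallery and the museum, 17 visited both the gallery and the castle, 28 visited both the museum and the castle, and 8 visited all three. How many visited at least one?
|A∪B∪C| = 40+81+53-24-17-28+8 = 113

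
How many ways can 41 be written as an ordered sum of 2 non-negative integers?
C(41+2-1, 2-1) = C(42, 1) = 42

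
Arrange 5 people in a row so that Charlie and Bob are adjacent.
Treat as block: (5-1)! × 2! = 24 × 2 = 48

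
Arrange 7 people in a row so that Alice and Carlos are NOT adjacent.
Total - adjacent = 7! - (7-1)!×2 = 5040 - 1440 = 3600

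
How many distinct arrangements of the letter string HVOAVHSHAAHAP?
13! / (1! × 1! × 1! × 2! × 4! × 4!) = 5405400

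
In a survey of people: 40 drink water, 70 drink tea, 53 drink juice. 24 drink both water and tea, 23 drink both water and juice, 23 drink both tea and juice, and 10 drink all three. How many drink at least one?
|A∪B∪C| = 40+70+53-24-23-23+10 = 103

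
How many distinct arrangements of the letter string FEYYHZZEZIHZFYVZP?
17! / (1! × 2! × 1! × 5! × 3! × 2! × 2! × 1!) = 61751289600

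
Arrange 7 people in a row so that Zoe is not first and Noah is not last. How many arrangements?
By inclusion-exclusion: 7! - 2×(7-1)! + (7-2)! = 5040 - 1440 + 120 = 3720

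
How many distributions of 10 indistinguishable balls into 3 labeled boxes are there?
C(10+3-1, 3-1) = C(12, 2) = 66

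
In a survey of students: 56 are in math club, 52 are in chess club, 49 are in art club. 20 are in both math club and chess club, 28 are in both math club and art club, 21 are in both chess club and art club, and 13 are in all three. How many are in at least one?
|A∪B∪C| = 56+52+49-20-28-21+13 = 101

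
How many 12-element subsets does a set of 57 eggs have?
C(57,12) = 57!/(12!×45!) = 707285522580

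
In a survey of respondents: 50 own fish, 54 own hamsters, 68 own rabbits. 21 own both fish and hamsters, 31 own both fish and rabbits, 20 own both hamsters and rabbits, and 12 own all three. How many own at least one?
|A∪B∪C| = 50+54+68-21-31-20+12 = 112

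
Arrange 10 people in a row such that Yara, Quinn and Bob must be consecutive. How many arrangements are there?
Treat the 3 as one block: (10-3+1)! × 3! = 40320 × 6 = 241920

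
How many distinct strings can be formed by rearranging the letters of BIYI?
4! / (2! × 1! × 1!) = 12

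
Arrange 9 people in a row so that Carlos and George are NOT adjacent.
Total - adjacent = 9! - (9-1)!×2 = 362880 - 80640 = 282240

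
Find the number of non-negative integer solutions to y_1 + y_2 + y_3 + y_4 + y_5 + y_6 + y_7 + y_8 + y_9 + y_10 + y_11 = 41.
C(41+11-1, 11-1) = C(51, 10) = 12777711870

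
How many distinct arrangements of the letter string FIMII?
5! / (3! × 1! × 1!) = 20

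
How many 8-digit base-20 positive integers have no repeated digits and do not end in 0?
Last digit: 19 nonzero choices. First digit: 18 (nonzero, ≠last). Middle 6: P(18,6) = 13366080. Total = 4571199360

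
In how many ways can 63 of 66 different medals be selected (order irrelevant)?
C(66,63) = 66!/(63!×3!) = 45760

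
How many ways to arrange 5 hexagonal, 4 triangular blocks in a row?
9! / (5! × 4!) = 126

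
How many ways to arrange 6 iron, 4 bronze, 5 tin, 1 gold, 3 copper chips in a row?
19! / (6! × 4! × 5! × 1! × 3!) = 9777287520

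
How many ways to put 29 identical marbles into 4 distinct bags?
C(29+4-1, 4-1) = C(32, 3) = 4960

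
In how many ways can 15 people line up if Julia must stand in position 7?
Fix one position: (15-1)! = 87178291200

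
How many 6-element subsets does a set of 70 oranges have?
C(70,6) = 70!/(6!×64!) = 131115985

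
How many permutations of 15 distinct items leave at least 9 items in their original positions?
Exactly j fixed points: C(15,j)·!(15-j); sum over j ≥ 9 (derangement numbers via !m = (m-1)·(!(m-1) + !(m-2)): !0..!6 = 1, 0, 1, 2, 9, 44, 265). Σ_{j=9}^{15} C(15,j)·!(15-j) = C(15,9)·!6 + C(15,10)·!5 + C(15,11)·!4 + C(15,12)·!3 + C(15,13)·!2 + C(15,14)·!1 + C(15,15)·!0 = 5005·265 + 3003·44 + 1365·9 + 455·2 + 105·1 + 15·0 + 1·1 = 1471758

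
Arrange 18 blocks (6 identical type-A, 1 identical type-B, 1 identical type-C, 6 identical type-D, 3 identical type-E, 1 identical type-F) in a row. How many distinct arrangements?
18! / (6! × 1! × 1! × 6! × 3! × 1!) = 2058376320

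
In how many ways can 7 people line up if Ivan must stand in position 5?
Fix one position: (7-1)! = 720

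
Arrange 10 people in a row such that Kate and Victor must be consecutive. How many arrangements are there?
Treat the 2 as one block: (10-2+1)! × 2! = 362880 × 2 = 725760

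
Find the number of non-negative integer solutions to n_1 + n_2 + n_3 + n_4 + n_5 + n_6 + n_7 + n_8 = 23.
C(23+8-1, 8-1) = C(30, 7) = 2035800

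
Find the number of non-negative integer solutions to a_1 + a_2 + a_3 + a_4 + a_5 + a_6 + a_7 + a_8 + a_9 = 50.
C(50+9-1, 9-1) = C(58, 8) = 1916797311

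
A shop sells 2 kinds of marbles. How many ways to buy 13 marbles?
C(13+2-1, 2-1) = C(14, 1) = 14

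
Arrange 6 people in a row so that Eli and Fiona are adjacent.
Treat as block: (6-1)! × 2! = 120 × 2 = 240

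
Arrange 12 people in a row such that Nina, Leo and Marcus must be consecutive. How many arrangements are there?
Treat the 3 as one block: (12-3+1)! × 3! = 3628800 × 6 = 21772800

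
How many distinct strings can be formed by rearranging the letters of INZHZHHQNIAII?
13! / (2! × 3! × 1! × 1! × 4! × 2!) = 10810800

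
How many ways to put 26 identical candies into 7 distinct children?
C(26+7-1, 7-1) = C(32, 6) = 906192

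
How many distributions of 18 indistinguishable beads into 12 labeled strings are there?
C(18+12-1, 12-1) = C(29, 11) = 34597290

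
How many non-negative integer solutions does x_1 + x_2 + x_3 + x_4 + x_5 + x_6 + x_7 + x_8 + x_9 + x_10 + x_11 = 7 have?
C(7+11-1, 11-1) = C(17, 10) = 19448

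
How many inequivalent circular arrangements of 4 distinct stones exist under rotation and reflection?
(4-1)!/2 = 6/2 = 3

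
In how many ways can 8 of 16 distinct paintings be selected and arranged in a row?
P(16,8) = 16!/(16-8)! = 518918400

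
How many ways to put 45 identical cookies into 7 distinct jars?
C(45+7-1, 7-1) = C(51, 6) = 18009460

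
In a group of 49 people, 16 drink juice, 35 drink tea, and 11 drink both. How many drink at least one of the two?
|A∪B| = |A| + |B| - |A∩B| = 16 + 35 - 11 = 40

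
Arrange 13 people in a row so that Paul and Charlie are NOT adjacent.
Total - adjacent = 13! - (13-1)!×2 = 6227020800 - 958003200 = 5269017600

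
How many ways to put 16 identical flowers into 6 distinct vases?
C(16+6-1, 6-1) = C(21, 5) = 20349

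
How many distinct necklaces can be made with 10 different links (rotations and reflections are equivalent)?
(10-1)!/2 = 362880/2 = 181440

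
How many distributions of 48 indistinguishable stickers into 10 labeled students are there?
C(48+10-1, 10-1) = C(57, 9) = 8996462475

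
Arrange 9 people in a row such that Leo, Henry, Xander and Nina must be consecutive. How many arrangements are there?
Treat the 4 as one block: (9-4+1)! × 4! = 720 × 24 = 17280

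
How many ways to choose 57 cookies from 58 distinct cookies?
C(58,57) = 58!/(57!×1!) = 58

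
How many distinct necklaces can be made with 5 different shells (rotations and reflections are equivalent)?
(5-1)!/2 = 24/2 = 12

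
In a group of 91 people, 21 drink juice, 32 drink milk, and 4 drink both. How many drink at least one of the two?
|A∪B| = |A| + |B| - |A∩B| = 21 + 32 - 4 = 49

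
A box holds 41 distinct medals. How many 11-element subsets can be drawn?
C(41,11) = 41!/(11!×30!) = 3159461968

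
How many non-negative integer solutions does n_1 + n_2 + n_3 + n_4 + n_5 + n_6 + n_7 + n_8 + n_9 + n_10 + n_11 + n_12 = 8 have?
C(8+12-1, 12-1) = C(19, 11) = 75582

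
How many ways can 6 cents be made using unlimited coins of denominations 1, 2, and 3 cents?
Coefficient of x^6 in 1/(1-x^1) · 1/(1-x^2) · 1/(1-x^3). Case on j = number of 3-cent coins (j = 0..2); remainder r = 6 - 3j is made from {1,2} in ⌊r/2⌋+1 ways. r = 6, 3, 0 → 4 + 2 + 1 = 7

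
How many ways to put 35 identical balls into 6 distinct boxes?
C(35+6-1, 6-1) = C(40, 5) = 658008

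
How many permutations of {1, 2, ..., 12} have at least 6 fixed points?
Exactly j fixed points: C(12,j)·!(12-j); sum over j ≥ 6 (derangement numbers via !m = (m-1)·(!(m-1) + !(m-2)): !0..!6 = 1, 0, 1, 2, 9, 44, 265). Σ_{j=6}^{12} C(12,j)·!(12-j) = C(12,6)·!6 + C(12,7)·!5 + C(12,8)·!4 + C(12,9)·!3 + C(12,10)·!2 + C(12,11)·!1 + C(12,12)·!0 = 924·265 + 792·44 + 495·9 + 220·2 + 66·1 + 12·0 + 1·1 = 284670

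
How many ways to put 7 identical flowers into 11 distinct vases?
C(7+11-1, 11-1) = C(17, 10) = 19448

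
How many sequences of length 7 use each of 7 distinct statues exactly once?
7! = 5040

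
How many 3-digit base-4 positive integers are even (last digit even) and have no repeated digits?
Last∈{0,2}. Last=0: 6. Last nonzero: 1×2×P(2,1) = 4. Total = 10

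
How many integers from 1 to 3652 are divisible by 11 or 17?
⌊3652/11⌋ + ⌊3652/17⌋ - ⌊3652/187⌋ = 332 + 214 - 19 = 527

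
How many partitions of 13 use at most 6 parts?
By conjugation, equals partitions of 13 into parts ≤ 6. Let r_j(i) = number of partitions of i into parts ≤ j, for i = 0..13. r_1(i) = 1 for all i; r_j(i) = r_{j-1}(i) + r_j(i-j). Rows j = 2..6: ≤2: 1 1 2 2 3 3 4 4 5 5 6 6 7 7; ≤3: 1 1 2 3 4 5 7 8 10 12 14 16 19 21; ≤4: 1 1 2 3 5 6 9 11 15 18 23 27 34 39; ≤5: 1 1 2 3 5 7 10 13 18 23 30 37 47 57; ≤6: 1 1 2 3 5 7 11 14 20 26 35 44 58 71. r_6(13) = 71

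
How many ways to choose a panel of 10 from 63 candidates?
C(63,10) = 63!/(10!×53!) = 127805525001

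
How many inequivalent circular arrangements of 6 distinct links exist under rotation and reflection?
(6-1)!/2 = 120/2 = 60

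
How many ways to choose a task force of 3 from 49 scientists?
C(49,3) = 49!/(3!×46!) = 18424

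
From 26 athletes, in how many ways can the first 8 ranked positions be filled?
P(26,8) = 26!/(26-8)! = 62990928000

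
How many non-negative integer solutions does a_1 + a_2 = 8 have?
C(8+2-1, 2-1) = C(9, 1) = 9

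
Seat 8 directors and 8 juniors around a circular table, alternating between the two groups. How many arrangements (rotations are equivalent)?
Fix one of the directors: (8-1)! ways for the remaining directors, × 8! ways for the juniors = 5040 × 40320 = 203212800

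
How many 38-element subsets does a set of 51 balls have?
C(51,38) = 51!/(38!×13!) = 476260169700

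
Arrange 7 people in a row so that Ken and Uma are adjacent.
Treat as block: (7-1)! × 2! = 720 × 2 = 1440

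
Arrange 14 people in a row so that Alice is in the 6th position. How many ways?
Fix one position: (14-1)! = 6227020800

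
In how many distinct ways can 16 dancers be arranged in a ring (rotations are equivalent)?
Circular: fix one position, arrange the rest. (16-1)! = 1307674368000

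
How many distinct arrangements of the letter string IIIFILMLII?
10! / (1! × 6! × 2! × 1!) = 2520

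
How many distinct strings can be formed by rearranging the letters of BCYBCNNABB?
10! / (1! × 1! × 2! × 4! × 2!) = 37800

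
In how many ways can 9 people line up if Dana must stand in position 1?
Fix one position: (9-1)! = 40320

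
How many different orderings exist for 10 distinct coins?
10! = 3628800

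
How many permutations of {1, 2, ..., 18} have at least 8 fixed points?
Exactly j fixed points: C(18,j)·!(18-j); sum over j ≥ 8 (derangement numbers via !m = (m-1)·(!(m-1) + !(m-2)): !0..!10 = 1, 0, 1, 2, 9, 44, 265, 1854, 14833, 133496, 1334961). Σ_{j=8}^{18} C(18,j)·!(18-j) = C(18,8)·!10 + C(18,9)·!9 + C(18,10)·!8 + C(18,11)·!7 + C(18,12)·!6 + C(18,13)·!5 + C(18,14)·!4 + C(18,15)·!3 + C(18,16)·!2 + C(18,17)·!1 + C(18,18)·!0 = 43758·1334961 + 48620·133496 + 43758·14833 + 31824·1854 + 18564·265 + 8568·44 + 3060·9 + 816·2 + 153·1 + 18·0 + 1·1 = 65619188846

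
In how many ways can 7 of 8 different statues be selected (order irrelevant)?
C(8,7) = 8!/(7!×1!) = 8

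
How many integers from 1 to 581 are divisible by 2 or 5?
⌊581/2⌋ + ⌊581/5⌋ - ⌊581/10⌋ = 290 + 116 - 58 = 348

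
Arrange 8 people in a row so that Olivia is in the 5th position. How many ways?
Fix one position: (8-1)! = 5040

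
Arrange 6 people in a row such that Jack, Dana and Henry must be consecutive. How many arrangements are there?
Treat the 3 as one block: (6-3+1)! × 3! = 24 × 6 = 144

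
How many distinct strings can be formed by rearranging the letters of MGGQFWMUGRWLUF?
14! / (3! × 1! × 2! × 1! × 2! × 1! × 2! × 2!) = 908107200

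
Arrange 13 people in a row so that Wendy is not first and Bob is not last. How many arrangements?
By inclusion-exclusion: 13! - 2×(13-1)! + (13-2)! = 6227020800 - 958003200 + 39916800 = 5308934400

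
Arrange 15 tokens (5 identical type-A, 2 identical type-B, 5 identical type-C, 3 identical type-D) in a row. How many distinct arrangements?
15! / (5! × 2! × 5! × 3!) = 7567560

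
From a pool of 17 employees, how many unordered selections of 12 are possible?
C(17,12) = 17!/(12!×5!) = 6188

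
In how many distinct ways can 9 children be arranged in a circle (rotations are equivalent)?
Circular: fix one position, arrange the rest. (9-1)! = 40320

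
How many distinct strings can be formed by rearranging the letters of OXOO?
4! / (1! × 3!) = 4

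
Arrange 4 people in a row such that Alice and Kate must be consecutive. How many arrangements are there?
Treat the 2 as one block: (4-2+1)! × 2! = 6 × 2 = 12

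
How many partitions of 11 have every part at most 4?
Let r_j(i) = number of partitions of i into parts ≤ j, for i = 0..11. r_1(i) = 1 for all i; r_j(i) = r_{j-1}(i) + r_j(i-j). Rows j = 2..4: ≤2: 1 1 2 2 3 3 4 4 5 5 6 6; ≤3: 1 1 2 3 4 5 7 8 10 12 14 16; ≤4: 1 1 2 3 5 6 9 11 15 18 23 27. r_4(11) = 27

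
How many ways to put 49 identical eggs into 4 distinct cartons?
C(49+4-1, 4-1) = C(52, 3) = 22100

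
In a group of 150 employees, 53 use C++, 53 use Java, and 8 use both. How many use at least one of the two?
|A∪B| = |A| + |B| - |A∩B| = 53 + 53 - 8 = 98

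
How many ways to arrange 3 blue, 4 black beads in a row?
7! / (3! × 4!) = 35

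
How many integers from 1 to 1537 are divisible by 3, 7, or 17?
⌊1537/3⌋+⌊1537/7⌋+⌊1537/17⌋ - ⌊1537/21⌋-⌊1537/51⌋-⌊1537/119⌋ + ⌊1537/357⌋ = 512+219+90 - 73-30-12 + 4 = 710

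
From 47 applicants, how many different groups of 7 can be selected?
C(47,7) = 47!/(7!×40!) = 62891499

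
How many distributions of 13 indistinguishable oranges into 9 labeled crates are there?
C(13+9-1, 9-1) = C(21, 8) = 203490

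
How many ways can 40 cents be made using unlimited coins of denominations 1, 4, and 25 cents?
Coefficient of x^40 in 1/(1-x^1) · 1/(1-x^4) · 1/(1-x^25). Case on j = number of 25-cent coins (j = 0..1); remainder r = 40 - 25j is made from {1,4} in ⌊r/4⌋+1 ways. r = 40, 15 → 11 + 4 = 15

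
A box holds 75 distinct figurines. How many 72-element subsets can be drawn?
C(75,72) = 75!/(72!×3!) = 67525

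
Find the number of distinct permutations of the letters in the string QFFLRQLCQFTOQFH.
15! / (4! × 1! × 1! × 2! × 4! × 1! × 1! × 1!) = 1135134000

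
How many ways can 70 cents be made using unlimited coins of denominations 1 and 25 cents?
Coefficient of x^70 in 1/(1-x^1) · 1/(1-x^25). Use j coins of 25 for j = 0..⌊70/25⌋ = 2, the rest in 1s: 2 + 1 = 3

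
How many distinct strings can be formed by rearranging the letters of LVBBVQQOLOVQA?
13! / (2! × 1! × 2! × 3! × 2! × 3!) = 21621600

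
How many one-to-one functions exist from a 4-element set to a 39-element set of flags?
P(39,4) = 39!/(39-4)! = 1974024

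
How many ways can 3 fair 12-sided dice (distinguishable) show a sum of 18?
Coefficient of x^18 in (x + x² + ... + x^12)^3. By inclusion-exclusion on dice exceeding 12: Σ_j (-1)^j C(3,j)·C(18-1-12j, 2) = C(3,0)·C(17,2) - C(3,1)·C(5,2) = 1·136 - 3·10 = 106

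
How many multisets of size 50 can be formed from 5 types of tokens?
C(50+5-1, 5-1) = C(54, 4) = 316251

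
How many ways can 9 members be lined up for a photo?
9! = 362880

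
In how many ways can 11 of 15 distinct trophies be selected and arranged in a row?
P(15,11) = 15!/(15-11)! = 54486432000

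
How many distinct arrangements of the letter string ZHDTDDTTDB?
10! / (1! × 3! × 1! × 4! × 1!) = 25200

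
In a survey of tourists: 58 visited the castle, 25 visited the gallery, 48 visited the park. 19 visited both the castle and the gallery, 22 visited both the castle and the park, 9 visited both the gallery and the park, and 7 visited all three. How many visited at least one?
|A∪B∪C| = 58+25+48-19-22-9+7 = 88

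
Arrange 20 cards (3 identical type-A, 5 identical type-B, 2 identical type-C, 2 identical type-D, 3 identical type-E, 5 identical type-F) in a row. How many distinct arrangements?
20! / (3! × 5! × 2! × 2! × 3! × 5!) = 1173274502400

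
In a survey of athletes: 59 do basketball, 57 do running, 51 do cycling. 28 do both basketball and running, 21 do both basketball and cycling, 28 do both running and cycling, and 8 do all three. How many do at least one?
|A∪B∪C| = 59+57+51-28-21-28+8 = 98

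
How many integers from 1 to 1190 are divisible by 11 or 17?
⌊1190/11⌋ + ⌊1190/17⌋ - ⌊1190/187⌋ = 108 + 70 - 6 = 172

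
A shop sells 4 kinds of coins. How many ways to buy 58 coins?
C(58+4-1, 4-1) = C(61, 3) = 35990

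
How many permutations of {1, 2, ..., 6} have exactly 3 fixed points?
Choose the 3 fixed points C(6,3) = 20, derange the rest: !3 = Σ_{j=0}^{3} (-1)^j·3!/j! = 6 - 6 + 3 - 1 = 2. Product = 20 × 2 = 40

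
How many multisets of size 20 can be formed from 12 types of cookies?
C(20+12-1, 12-1) = C(31, 11) = 84672315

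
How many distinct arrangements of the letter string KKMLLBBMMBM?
11! / (2! × 2! × 3! × 4!) = 69300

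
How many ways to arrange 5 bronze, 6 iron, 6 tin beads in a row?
17! / (5! × 6! × 6!) = 5717712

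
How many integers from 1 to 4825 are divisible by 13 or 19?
⌊4825/13⌋ + ⌊4825/19⌋ - ⌊4825/247⌋ = 371 + 253 - 19 = 605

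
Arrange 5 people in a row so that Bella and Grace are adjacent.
Treat as block: (5-1)! × 2! = 24 × 2 = 48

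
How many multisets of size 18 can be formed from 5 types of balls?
C(18+5-1, 5-1) = C(22, 4) = 7315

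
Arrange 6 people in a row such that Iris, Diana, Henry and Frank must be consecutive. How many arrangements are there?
Treat the 4 as one block: (6-4+1)! × 4! = 6 × 24 = 144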